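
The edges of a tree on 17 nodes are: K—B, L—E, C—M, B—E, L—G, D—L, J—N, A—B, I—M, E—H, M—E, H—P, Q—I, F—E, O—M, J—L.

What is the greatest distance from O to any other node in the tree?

Distances from O peak at 5, attained at N.
O–M–E–L–J–N

5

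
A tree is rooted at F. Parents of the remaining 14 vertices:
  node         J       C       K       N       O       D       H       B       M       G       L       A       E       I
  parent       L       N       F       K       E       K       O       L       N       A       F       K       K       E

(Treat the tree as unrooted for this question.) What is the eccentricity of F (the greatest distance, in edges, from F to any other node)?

4

The node farthest from F is H, via F–K–E–O–H — 4 edges.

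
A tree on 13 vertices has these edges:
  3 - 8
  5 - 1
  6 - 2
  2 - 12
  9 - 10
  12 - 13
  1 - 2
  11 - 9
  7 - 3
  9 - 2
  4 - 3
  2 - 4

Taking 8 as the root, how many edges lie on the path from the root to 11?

5

8–3–4–2–9–11 — 5 edges.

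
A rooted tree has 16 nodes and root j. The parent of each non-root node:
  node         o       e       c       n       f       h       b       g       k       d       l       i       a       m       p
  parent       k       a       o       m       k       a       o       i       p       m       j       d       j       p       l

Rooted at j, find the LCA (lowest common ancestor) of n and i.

n's ancestor chain is n, m, p, l, j and i's is i, d, m, p, l, j; they first meet at m.

m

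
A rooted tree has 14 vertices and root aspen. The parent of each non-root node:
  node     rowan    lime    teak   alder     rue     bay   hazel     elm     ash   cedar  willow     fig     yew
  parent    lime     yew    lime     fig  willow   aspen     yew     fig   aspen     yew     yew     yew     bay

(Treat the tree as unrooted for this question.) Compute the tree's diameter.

A longest path is ash–aspen–bay–yew–willow–rue, with 5 edges.

5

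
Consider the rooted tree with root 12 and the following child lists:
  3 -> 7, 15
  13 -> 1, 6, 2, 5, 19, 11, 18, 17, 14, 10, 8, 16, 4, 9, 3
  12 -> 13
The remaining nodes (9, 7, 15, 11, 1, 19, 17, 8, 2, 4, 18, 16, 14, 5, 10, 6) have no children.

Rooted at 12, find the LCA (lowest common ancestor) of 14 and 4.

13

14's ancestor chain is 14, 13, 12 and 4's is 4, 13, 12; they first meet at 13.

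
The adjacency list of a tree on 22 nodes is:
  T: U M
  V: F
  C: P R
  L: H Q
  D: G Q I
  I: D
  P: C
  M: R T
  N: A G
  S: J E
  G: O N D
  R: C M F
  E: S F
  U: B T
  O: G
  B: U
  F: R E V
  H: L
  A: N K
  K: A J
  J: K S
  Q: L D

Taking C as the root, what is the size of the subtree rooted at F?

15

Descendants of F (including itself): F, E, V, S, J, K, A, N, G, O, D, I, Q, L, H. That's 15.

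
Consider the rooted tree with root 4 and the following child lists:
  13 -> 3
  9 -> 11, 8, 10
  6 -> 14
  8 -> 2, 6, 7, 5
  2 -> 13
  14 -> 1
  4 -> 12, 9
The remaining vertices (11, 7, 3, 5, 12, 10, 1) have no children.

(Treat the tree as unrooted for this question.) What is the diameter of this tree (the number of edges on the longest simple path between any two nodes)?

Starting from 1, a farthest node is 12 at distance 6.
One longest path: 1 – 14 – 6 – 8 – 9 – 4 – 12.
So the diameter is 6.

6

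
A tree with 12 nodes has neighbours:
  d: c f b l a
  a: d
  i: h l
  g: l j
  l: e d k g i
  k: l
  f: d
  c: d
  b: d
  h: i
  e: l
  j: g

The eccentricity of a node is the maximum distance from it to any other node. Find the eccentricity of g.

3

A farthest node from g is a (f, b, h, c also at distance 3).
The path g – l – d – a has 3 edges.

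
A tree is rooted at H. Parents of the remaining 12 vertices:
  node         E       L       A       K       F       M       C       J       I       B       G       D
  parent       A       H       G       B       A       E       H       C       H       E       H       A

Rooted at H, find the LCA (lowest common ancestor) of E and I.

H

Ancestors of E (toward the root): E, A, G, H.
Ancestors of I: I, H.
The deepest node appearing in both lists is H.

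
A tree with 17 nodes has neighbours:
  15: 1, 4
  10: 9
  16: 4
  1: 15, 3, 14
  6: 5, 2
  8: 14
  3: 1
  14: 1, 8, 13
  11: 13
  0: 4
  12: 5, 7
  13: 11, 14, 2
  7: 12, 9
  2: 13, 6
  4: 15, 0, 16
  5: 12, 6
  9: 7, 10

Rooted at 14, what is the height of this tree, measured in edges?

8

10 sits deepest: 14 – 13 – 2 – 6 – 5 – 12 – 7 – 9 – 10 — 8 edges from the root.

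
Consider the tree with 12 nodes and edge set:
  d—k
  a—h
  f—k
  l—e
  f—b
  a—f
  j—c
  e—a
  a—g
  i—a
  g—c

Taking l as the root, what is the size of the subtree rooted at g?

The subtree rooted at g contains: g, c, j — 3 nodes.

3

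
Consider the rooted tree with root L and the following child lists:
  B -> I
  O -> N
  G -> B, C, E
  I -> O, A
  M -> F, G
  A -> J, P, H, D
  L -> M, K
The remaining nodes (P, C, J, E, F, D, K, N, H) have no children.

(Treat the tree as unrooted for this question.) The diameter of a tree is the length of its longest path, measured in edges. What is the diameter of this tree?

A longest path is D – A – I – B – G – M – L – K, with 7 edges.

7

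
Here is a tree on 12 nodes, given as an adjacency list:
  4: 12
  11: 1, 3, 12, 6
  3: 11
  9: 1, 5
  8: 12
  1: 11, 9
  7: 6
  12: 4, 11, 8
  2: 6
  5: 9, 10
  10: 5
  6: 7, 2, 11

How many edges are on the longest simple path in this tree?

6

A longest path is 10-5-9-1-11-6-7, with 6 edges.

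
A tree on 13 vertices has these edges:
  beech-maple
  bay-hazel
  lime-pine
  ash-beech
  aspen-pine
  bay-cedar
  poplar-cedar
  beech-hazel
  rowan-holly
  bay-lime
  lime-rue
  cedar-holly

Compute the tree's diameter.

6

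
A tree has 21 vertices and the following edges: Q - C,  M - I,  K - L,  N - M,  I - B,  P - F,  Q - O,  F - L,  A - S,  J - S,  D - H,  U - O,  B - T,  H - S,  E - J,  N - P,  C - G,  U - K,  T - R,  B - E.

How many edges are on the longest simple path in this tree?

BFS from D reaches G last, at distance 17; BFS from G confirms no node is farther.
Path: D–H–S–J–E–B–I–M–N–P–F–L–K–U–O–Q–C–G.

17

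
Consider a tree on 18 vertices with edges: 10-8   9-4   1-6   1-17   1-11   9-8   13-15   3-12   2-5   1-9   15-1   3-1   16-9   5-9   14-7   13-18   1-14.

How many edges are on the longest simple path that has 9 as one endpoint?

4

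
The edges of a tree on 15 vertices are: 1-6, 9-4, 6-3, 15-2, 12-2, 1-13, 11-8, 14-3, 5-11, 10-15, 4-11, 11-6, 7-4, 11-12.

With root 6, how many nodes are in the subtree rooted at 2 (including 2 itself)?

The subtree rooted at 2 contains: 2, 15, 10 — 3 nodes.

3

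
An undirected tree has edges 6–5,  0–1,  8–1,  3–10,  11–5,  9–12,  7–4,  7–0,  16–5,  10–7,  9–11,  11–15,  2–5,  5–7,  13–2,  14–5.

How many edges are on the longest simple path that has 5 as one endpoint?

4

A farthest node from 5 is 8.
The path 5–7–0–1–8 has 4 edges.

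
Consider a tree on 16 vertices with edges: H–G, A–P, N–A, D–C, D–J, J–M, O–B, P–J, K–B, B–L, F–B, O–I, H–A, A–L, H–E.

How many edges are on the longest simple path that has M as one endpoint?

7

The node farthest from M is I, via M–J–P–A–L–B–O–I — 7 edges.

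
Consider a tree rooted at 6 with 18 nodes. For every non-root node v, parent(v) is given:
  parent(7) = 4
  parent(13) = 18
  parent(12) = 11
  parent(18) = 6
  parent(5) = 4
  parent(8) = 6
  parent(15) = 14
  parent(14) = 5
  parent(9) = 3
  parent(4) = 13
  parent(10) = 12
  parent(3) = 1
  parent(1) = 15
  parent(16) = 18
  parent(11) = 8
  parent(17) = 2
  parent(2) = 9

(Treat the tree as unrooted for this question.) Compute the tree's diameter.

BFS from 17 reaches 10 last, at distance 15; BFS from 10 confirms no node is farther.
Path: 17 - 2 - 9 - 3 - 1 - 15 - 14 - 5 - 4 - 13 - 18 - 6 - 8 - 11 - 12 - 10.

15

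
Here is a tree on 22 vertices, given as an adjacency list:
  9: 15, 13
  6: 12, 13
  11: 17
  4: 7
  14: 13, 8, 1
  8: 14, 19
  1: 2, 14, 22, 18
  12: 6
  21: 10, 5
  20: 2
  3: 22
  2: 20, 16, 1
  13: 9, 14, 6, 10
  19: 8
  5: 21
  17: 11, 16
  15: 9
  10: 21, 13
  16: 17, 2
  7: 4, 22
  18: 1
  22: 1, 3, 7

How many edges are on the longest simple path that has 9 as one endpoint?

7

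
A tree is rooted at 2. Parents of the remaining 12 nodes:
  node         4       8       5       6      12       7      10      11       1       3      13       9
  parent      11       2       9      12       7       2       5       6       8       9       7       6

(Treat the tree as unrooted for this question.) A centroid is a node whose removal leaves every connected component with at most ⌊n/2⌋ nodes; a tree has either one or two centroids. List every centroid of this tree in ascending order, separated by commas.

Delete 6: the remaining components have sizes 6, 4, 2. Max 6 ≤ 6, so 6 is a centroid.
Every other node leaves some component of size > 6, so the centroid is unique.

6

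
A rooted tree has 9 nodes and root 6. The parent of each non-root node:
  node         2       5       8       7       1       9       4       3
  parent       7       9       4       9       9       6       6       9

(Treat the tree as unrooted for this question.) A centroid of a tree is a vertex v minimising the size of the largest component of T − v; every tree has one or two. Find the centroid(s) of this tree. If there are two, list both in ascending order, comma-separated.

9

Delete 9: the remaining components have sizes 3, 2, 1, 1, 1. Max 3 ≤ 4, so 9 is a centroid.
No neighbour of 9 does as well, so 9 is the unique centroid.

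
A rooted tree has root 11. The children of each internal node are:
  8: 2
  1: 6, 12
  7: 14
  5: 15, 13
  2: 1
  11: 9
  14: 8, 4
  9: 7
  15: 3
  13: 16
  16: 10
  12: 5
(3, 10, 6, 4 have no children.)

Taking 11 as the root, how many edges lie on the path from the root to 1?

6

Path from 11 to 1: 11–9–7–14–8–2–1, which has 6 edges.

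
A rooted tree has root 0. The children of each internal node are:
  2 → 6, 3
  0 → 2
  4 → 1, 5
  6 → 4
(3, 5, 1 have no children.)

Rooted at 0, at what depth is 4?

3

Path from 0 to 4: 0 – 2 – 6 – 4, which has 3 edges.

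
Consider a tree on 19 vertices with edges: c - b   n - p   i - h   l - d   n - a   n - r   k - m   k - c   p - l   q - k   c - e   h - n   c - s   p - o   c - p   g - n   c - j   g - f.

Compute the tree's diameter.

BFS from q reaches i last, at distance 6; BFS from i confirms no node is farther.
Path: q - k - c - p - n - h - i.

6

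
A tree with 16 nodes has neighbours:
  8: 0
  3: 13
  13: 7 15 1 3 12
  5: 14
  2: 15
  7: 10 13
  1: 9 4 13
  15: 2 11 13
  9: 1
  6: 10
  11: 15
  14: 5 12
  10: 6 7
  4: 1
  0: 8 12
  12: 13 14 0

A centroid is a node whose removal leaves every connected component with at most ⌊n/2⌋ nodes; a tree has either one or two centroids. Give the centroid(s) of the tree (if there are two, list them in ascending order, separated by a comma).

Removing 13 splits the tree into components of sizes 5, 3, 3, 3, 1; the largest is 5 ≤ ⌊16/2⌋ = 8.
Every other node leaves some component of size > 8, so the centroid is unique.

13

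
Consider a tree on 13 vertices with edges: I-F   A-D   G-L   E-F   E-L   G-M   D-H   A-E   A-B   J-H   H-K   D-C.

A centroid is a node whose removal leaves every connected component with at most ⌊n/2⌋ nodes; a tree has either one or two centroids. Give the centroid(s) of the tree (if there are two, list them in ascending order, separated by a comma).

A

Removing A splits the tree into components of sizes 6, 5, 1; the largest is 6 ≤ ⌊13/2⌋ = 6.
Every other node leaves some component of size > 6, so the centroid is unique.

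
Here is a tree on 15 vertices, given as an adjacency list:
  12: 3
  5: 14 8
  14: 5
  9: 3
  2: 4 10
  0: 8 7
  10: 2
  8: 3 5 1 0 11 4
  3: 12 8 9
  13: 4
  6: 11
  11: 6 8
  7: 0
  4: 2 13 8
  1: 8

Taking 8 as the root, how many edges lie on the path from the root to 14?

2

Climbing from 14 to the root: 14 – 5 – 8. That's 2 steps.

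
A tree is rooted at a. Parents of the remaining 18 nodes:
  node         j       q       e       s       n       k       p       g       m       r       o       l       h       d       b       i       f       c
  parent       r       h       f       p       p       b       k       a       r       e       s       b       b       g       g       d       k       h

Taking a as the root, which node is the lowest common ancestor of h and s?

b

Ancestors of h (toward the root): h, b, g, a.
Ancestors of s: s, p, k, b, g, a.
The deepest node appearing in both lists is b.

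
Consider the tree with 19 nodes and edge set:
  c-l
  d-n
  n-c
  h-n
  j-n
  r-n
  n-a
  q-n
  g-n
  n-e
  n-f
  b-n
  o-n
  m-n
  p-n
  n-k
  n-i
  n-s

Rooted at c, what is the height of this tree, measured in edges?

A deepest node is b, reached by c → n → b.
That path has 2 edges, so the height is 2.

2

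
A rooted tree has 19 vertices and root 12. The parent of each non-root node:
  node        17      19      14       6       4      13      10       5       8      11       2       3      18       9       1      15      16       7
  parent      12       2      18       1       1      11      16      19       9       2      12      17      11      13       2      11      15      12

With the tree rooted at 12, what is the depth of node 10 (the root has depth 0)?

5

Climbing from 10 to the root: 10 – 16 – 15 – 11 – 2 – 12. That's 5 steps.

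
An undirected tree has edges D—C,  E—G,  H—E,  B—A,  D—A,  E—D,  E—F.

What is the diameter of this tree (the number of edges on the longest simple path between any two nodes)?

BFS from H reaches B last, at distance 4; BFS from B confirms no node is farther.
Path: H – E – D – A – B.

4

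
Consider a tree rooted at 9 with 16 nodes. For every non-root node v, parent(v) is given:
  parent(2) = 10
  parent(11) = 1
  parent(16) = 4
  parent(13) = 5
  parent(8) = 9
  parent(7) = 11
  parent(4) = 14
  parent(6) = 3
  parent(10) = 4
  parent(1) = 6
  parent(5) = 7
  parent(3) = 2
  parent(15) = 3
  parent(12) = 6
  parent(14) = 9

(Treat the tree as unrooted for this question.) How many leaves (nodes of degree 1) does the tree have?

5

The leaves are 8, 12, 13, 15, 16.
That is 5 leaves.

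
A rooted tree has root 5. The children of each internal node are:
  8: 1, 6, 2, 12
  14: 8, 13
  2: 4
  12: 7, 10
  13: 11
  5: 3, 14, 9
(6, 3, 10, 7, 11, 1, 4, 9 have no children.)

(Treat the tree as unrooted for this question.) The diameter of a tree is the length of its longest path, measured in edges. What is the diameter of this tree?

5

A longest path is 3 – 5 – 14 – 8 – 12 – 10, with 5 edges.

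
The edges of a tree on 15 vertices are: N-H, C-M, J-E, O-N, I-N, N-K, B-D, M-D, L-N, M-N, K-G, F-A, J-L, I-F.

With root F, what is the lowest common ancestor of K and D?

N

Path K→root: K N I F; path D→root: D M N I F.
First common node: N.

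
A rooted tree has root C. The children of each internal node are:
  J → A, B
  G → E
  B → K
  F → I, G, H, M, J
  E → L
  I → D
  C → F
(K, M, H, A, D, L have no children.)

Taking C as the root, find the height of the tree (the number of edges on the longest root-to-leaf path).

The longest root-to-leaf path is C-F-G-E-L (4 edges).

4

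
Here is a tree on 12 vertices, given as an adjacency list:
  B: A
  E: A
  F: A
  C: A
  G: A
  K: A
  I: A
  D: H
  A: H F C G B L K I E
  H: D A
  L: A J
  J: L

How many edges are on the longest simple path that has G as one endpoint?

3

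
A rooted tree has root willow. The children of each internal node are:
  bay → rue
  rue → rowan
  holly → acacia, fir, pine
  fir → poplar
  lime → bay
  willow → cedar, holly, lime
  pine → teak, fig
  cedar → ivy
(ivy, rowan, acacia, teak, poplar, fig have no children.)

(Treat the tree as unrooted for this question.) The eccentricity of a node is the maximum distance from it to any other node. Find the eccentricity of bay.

5

Distances from bay peak at 5, attained at poplar (teak, fig also at distance 5).
bay–lime–willow–holly–fir–poplar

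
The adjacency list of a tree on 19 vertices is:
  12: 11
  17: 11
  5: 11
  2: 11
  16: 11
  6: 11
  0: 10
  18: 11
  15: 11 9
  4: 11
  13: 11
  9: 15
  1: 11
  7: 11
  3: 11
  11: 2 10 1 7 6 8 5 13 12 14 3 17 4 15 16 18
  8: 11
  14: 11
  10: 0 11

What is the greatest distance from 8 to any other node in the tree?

3

A farthest node from 8 is 9 (0 also at distance 3).
The path 8 – 11 – 15 – 9 has 3 edges.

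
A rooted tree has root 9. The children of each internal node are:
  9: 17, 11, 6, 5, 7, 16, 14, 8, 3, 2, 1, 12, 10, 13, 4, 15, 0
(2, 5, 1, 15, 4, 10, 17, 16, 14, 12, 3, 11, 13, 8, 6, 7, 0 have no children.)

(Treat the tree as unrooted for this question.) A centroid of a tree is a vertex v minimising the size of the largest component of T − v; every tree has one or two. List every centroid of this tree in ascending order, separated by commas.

If 9 is removed the pieces have sizes 1, 1, 1, 1, 1, 1, 1, 1, 1, 1, 1, 1, 1, 1, 1, 1, 1, all ≤ ⌊18/2⌋ = 9.
No neighbour of 9 does as well, so 9 is the unique centroid.

9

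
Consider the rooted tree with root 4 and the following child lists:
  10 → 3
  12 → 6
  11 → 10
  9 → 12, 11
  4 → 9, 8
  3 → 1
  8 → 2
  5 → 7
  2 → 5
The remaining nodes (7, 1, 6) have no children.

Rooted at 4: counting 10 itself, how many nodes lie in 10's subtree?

Descendants of 10 (including itself): 10, 3, 1. That's 3.

3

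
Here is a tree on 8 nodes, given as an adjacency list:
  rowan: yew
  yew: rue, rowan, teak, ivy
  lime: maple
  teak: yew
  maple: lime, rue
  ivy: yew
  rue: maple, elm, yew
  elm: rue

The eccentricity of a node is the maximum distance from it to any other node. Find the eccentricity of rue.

Distances from rue peak at 2, attained at ivy (teak, rowan, lime also at distance 2).
rue – yew – ivy

2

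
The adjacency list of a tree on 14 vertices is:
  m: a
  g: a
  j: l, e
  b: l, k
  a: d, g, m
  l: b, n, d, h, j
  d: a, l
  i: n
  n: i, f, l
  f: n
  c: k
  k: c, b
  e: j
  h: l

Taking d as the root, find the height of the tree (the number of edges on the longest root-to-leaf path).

The longest root-to-leaf path is d-l-b-k-c (4 edges).

4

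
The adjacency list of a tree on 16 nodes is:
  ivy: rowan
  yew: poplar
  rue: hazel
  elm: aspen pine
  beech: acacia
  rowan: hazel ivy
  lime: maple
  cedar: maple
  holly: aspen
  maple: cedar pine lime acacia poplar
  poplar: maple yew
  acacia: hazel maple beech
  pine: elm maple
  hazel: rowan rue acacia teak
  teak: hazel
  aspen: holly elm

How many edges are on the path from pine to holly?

3

Walking from pine: pine - elm - aspen - holly. Length 3.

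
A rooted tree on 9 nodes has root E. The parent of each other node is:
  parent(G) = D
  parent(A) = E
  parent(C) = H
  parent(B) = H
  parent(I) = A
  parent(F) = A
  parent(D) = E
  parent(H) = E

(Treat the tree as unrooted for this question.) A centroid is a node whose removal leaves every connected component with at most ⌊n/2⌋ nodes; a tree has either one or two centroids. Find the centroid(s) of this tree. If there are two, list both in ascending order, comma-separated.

Removing E splits the tree into components of sizes 3, 3, 2; the largest is 3 ≤ ⌊9/2⌋ = 4.
Every other node leaves some component of size > 4, so the centroid is unique.

E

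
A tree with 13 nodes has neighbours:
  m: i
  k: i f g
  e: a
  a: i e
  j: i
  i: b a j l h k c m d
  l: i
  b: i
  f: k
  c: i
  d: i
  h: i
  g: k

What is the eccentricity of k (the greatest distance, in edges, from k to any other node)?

The node farthest from k is e, via k – i – a – e — 3 edges.

3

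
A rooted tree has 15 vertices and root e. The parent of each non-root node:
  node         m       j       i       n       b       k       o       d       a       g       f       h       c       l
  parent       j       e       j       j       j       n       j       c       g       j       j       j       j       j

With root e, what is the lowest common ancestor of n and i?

j

n's ancestor chain is n, j, e and i's is i, j, e; they first meet at j.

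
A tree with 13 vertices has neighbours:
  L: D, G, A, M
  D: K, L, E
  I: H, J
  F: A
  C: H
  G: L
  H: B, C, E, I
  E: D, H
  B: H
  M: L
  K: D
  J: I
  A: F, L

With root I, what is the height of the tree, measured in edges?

F sits deepest: I–H–E–D–L–A–F — 6 edges from the root.

6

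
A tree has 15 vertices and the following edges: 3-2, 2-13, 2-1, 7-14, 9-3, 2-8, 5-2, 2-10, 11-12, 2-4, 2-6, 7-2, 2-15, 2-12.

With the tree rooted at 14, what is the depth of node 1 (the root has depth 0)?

3

Path from 14 to 1: 14–7–2–1, which has 3 edges.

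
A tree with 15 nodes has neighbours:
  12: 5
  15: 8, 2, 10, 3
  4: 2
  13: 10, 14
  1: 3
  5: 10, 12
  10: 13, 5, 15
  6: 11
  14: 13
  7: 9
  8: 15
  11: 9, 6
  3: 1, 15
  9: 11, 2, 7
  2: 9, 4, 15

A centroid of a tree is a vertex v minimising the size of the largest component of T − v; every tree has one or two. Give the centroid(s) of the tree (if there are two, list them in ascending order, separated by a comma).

15

If 15 is removed the pieces have sizes 6, 5, 2, 1, all ≤ ⌊15/2⌋ = 7.
No neighbour of 15 does as well, so 15 is the unique centroid.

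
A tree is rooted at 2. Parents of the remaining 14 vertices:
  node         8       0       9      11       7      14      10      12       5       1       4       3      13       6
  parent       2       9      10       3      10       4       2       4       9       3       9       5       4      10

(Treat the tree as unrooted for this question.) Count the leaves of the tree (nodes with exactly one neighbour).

9

Degree-1 nodes: 0, 1, 6, 7, 8, 11, 12, 13, 14 — 9 of them.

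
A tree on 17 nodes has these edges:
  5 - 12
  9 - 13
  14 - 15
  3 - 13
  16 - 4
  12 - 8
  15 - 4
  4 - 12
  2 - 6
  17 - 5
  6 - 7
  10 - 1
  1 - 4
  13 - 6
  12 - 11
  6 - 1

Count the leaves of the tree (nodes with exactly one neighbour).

The leaves are 2, 3, 7, 8, 9, 10, 11, 14, 16, 17.
That is 10 leaves.

10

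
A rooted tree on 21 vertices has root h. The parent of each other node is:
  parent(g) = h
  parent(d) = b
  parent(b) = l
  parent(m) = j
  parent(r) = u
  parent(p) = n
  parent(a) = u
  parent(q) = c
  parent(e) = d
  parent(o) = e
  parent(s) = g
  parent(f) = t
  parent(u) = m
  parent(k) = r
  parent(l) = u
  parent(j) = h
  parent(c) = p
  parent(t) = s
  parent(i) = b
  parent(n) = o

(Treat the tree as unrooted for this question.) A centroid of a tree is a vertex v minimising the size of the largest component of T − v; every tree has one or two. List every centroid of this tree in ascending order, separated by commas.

If u is removed the pieces have sizes 10, 7, 2, 1, all ≤ ⌊21/2⌋ = 10.
No neighbour of u does as well, so u is the unique centroid.

u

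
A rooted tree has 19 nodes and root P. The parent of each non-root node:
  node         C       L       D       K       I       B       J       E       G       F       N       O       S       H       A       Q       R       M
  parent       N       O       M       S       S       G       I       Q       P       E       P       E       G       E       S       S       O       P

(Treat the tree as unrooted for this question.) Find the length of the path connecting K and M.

K–S–G–P–M: 4 edges.

4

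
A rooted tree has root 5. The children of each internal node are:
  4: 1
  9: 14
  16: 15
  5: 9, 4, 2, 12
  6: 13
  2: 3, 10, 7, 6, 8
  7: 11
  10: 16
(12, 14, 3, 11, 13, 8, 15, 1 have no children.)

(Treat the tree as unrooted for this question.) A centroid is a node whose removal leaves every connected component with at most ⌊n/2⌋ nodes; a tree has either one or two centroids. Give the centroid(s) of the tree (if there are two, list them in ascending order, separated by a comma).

If 2 is removed the pieces have sizes 6, 3, 2, 2, 1, 1, all ≤ ⌊16/2⌋ = 8.
No neighbour of 2 does as well, so 2 is the unique centroid.

2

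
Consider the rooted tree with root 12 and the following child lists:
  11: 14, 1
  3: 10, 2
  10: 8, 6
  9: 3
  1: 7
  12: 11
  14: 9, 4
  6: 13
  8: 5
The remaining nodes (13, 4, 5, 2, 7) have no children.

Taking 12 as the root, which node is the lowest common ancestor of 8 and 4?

8's ancestor chain is 8, 10, 3, 9, 14, 11, 12 and 4's is 4, 14, 11, 12; they first meet at 14.

14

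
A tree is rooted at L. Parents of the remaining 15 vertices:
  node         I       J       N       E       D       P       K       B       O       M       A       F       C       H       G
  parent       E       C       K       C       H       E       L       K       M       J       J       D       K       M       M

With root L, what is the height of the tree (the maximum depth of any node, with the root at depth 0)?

7

A deepest node is F, reached by L–K–C–J–M–H–D–F.
That path has 7 edges, so the height is 7.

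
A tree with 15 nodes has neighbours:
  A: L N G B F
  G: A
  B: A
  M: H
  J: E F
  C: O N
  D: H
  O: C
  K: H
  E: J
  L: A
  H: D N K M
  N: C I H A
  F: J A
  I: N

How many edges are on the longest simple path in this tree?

6

A longest path is O-C-N-A-F-J-E, with 6 edges.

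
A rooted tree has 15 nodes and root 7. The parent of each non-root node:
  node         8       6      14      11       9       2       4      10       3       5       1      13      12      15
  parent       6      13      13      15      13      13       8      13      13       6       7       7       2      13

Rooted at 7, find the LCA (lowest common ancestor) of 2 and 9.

Path 2→root: 2 13 7; path 9→root: 9 13 7.
First common node: 13.

13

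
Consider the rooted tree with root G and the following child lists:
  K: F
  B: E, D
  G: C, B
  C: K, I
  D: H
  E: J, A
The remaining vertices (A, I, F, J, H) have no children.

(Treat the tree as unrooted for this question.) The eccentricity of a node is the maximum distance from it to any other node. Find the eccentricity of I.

A farthest node from I is H (J, A also at distance 5).
The path I – C – G – B – D – H has 5 edges.

5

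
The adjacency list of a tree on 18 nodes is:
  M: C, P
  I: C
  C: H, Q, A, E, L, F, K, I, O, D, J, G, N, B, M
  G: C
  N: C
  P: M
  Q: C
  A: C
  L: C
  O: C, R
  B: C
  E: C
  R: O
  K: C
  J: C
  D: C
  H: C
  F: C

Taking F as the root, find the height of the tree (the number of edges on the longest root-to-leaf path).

3

A deepest node is R, reached by F-C-O-R.
That path has 3 edges, so the height is 3.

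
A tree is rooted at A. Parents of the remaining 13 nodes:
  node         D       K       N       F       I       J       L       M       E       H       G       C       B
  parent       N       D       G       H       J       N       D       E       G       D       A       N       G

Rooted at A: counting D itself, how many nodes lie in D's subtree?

D's subtree: {D, H, K, L, F}, size 5.

5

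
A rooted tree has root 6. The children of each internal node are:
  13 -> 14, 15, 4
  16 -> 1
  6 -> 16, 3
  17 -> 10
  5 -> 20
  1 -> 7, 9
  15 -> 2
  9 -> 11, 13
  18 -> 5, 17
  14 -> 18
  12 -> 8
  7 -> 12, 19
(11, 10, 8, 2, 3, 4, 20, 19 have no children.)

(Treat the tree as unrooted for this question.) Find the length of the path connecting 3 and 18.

Walking from 3: 3 – 6 – 16 – 1 – 9 – 13 – 14 – 18. Length 7.

7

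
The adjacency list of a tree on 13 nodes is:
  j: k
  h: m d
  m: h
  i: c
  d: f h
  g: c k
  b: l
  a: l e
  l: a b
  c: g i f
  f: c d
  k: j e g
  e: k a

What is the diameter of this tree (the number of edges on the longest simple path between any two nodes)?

BFS from m reaches b last, at distance 10; BFS from b confirms no node is farther.
Path: m - h - d - f - c - g - k - e - a - l - b.

10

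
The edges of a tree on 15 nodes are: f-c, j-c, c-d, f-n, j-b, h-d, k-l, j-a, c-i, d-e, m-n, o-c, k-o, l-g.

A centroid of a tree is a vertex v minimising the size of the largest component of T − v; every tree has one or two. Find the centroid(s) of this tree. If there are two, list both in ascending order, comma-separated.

c

If c is removed the pieces have sizes 4, 3, 3, 3, 1, all ≤ ⌊15/2⌋ = 7.
No neighbour of c does as well, so c is the unique centroid.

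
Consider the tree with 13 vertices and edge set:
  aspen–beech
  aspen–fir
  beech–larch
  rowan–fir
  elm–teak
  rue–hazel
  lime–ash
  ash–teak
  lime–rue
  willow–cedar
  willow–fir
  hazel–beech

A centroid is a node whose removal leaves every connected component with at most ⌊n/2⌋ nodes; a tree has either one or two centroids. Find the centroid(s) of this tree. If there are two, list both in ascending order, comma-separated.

beech

Delete beech: the remaining components have sizes 6, 5, 1. Max 6 ≤ 6, so beech is a centroid.
Every other node leaves some component of size > 6, so the centroid is unique.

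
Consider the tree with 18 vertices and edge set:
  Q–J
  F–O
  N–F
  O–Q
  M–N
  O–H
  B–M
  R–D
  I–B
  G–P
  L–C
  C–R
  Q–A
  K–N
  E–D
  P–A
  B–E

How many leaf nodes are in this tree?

6

The leaves are G, H, I, J, K, L.
That is 6 leaves.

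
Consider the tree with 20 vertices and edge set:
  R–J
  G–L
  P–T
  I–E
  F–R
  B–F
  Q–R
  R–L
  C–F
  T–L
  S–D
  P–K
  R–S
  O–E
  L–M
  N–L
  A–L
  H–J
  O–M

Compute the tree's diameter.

7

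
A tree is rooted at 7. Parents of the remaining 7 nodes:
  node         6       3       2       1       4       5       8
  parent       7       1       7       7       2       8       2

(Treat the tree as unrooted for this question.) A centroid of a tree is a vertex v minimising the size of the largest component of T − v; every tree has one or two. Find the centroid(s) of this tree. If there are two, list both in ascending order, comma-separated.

2, 7

Removing 2 splits the tree into components of sizes 4, 2, 1; the largest is 4 ≤ ⌊8/2⌋ = 4.
Its neighbour 7 also leaves a largest component of size 4, so both are centroids.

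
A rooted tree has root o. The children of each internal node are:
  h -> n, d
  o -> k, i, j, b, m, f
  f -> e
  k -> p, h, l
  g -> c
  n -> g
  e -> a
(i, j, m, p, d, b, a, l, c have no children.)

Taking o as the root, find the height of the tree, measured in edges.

5

A deepest node is c, reached by o – k – h – n – g – c.
That path has 5 edges, so the height is 5.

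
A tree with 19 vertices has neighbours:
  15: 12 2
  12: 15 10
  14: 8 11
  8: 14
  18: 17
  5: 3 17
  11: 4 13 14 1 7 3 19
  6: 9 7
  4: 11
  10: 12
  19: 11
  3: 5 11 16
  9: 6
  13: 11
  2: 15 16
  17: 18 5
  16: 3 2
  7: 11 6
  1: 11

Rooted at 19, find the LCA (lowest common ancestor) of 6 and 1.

6's ancestor chain is 6, 7, 11, 19 and 1's is 1, 11, 19; they first meet at 11.

11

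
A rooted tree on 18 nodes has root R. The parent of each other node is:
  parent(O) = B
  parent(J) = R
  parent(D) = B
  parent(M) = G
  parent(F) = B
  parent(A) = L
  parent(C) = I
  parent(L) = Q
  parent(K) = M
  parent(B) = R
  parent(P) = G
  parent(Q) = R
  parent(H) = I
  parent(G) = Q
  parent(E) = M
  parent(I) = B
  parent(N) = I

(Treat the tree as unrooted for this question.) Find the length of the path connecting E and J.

Walking from E: E – M – G – Q – R – J. Length 5.

5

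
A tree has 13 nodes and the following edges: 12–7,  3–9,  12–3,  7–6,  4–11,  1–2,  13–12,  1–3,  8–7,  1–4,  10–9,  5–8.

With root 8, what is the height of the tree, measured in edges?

6

11 sits deepest: 8–7–12–3–1–4–11 — 6 edges from the root.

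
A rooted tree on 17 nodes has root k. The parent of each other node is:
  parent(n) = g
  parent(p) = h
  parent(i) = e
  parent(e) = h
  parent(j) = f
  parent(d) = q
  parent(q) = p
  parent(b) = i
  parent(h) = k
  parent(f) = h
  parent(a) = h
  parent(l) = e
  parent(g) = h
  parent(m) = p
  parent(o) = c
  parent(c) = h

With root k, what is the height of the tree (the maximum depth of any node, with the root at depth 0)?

A deepest node is d, reached by k → h → p → q → d.
That path has 4 edges, so the height is 4.

4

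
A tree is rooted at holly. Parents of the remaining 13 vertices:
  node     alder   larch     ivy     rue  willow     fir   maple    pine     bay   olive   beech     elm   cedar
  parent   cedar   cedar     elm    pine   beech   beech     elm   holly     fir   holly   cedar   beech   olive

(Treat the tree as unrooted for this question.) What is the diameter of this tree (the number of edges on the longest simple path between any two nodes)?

7

A longest path is rue–pine–holly–olive–cedar–beech–elm–ivy, with 7 edges.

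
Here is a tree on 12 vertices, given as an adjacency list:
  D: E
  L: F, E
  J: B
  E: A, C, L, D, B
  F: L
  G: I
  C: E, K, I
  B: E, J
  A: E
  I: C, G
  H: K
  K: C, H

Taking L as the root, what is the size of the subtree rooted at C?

C's subtree: {C, I, K, G, H}, size 5.

5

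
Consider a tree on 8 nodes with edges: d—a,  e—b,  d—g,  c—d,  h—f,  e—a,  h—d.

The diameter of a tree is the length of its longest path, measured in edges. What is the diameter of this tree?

A longest path is b-e-a-d-h-f, with 5 edges.

5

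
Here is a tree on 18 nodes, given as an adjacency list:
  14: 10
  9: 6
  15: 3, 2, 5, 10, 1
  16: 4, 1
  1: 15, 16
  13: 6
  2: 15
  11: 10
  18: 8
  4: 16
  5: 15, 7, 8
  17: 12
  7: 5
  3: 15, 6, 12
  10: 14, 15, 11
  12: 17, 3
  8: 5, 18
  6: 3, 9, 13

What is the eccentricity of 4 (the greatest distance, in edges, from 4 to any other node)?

A farthest node from 4 is 9 (18, 17, 13 also at distance 6).
The path 4 – 16 – 1 – 15 – 3 – 6 – 9 has 6 edges.

6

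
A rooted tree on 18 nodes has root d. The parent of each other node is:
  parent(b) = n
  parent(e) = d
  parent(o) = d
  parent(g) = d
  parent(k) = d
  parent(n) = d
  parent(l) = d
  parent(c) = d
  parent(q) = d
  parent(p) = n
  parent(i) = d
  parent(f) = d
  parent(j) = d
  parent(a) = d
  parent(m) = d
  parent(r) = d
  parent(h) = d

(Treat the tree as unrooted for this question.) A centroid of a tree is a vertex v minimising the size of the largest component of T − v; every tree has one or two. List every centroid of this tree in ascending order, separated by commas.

d

Removing d splits the tree into components of sizes 3, 1, 1, 1, 1, 1, 1, 1, 1, 1, 1, 1, 1, 1, 1; the largest is 3 ≤ ⌊18/2⌋ = 9.
Every other node leaves some component of size > 9, so the centroid is unique.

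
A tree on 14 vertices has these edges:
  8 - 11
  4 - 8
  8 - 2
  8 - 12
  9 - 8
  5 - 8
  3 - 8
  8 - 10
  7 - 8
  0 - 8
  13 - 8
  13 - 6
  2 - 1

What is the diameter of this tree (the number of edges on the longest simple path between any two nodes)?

4

Starting from 6, a farthest node is 1 at distance 4.
One longest path: 6 – 13 – 8 – 2 – 1.
So the diameter is 4.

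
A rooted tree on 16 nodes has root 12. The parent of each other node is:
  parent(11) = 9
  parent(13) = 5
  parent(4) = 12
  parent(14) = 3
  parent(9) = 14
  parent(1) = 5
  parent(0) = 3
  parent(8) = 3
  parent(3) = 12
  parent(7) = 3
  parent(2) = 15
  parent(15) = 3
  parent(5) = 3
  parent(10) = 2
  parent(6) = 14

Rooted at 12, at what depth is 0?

Path from 12 to 0: 12 → 3 → 0, which has 2 edges.

2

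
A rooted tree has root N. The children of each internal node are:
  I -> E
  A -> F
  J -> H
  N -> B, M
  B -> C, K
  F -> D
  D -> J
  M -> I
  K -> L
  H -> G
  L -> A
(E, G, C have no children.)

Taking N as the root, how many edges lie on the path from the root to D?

6

Path from N to D: N → B → K → L → A → F → D, which has 6 edges.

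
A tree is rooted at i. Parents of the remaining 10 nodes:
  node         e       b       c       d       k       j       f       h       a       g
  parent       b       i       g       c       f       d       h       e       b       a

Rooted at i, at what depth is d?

i → b → a → g → c → d — 5 edges.

5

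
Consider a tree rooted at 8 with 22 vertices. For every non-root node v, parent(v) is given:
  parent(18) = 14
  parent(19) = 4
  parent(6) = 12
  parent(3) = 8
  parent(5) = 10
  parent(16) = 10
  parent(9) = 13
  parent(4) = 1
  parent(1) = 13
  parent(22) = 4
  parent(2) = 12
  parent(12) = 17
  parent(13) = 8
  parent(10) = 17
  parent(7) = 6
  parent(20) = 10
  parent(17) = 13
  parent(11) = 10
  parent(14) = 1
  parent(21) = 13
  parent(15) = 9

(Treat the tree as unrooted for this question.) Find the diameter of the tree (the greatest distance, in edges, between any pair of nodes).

BFS from 7 reaches 18 last, at distance 7; BFS from 18 confirms no node is farther.
Path: 7 – 6 – 12 – 17 – 13 – 1 – 14 – 18.

7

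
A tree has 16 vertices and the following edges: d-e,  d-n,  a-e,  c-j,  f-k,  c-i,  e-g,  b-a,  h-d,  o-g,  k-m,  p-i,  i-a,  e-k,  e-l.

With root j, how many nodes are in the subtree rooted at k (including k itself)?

3

Descendants of k (including itself): k, m, f. That's 3.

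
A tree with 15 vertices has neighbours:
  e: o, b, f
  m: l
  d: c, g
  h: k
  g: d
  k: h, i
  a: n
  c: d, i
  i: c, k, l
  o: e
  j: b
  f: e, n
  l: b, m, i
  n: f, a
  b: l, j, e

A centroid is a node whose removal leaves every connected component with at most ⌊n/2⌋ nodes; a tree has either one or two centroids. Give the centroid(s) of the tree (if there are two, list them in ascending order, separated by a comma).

If l is removed the pieces have sizes 7, 6, 1, all ≤ ⌊15/2⌋ = 7.
Every other node leaves some component of size > 7, so the centroid is unique.

l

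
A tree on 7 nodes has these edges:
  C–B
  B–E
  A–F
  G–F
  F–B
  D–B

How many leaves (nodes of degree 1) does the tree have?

Exactly 5 nodes have a single neighbour: A, C, D, E, G.

5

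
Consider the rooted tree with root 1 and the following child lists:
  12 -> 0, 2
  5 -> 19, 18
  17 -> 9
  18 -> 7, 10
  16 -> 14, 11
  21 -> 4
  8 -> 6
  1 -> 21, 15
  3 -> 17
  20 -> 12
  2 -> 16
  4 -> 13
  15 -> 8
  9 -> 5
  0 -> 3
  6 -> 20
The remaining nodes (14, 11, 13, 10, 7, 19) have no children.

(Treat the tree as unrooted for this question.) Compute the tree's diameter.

A longest path is 13–4–21–1–15–8–6–20–12–0–3–17–9–5–18–7, with 15 edges.

15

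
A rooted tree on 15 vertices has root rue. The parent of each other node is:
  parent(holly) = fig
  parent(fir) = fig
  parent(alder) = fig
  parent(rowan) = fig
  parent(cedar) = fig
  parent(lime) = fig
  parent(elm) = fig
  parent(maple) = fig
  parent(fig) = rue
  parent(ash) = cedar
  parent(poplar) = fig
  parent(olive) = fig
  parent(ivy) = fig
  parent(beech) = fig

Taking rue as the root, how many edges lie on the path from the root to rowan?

Climbing from rowan to the root: rowan → fig → rue. That's 2 steps.

2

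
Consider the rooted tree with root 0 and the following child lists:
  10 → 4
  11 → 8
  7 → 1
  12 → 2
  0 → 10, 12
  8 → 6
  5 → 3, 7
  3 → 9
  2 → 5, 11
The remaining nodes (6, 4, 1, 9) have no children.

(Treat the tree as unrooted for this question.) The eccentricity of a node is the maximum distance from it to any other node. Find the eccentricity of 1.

7

A farthest node from 1 is 4.
The path 1–7–5–2–12–0–10–4 has 7 edges.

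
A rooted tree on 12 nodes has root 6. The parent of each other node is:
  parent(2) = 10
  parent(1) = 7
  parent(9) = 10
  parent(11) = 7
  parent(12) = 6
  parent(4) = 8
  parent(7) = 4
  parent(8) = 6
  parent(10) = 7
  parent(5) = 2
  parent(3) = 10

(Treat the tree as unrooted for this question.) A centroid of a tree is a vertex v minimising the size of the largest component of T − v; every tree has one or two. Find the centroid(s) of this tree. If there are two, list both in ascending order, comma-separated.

Delete 7: the remaining components have sizes 5, 4, 1, 1. Max 5 ≤ 6, so 7 is a centroid.
Every other node leaves some component of size > 6, so the centroid is unique.

7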